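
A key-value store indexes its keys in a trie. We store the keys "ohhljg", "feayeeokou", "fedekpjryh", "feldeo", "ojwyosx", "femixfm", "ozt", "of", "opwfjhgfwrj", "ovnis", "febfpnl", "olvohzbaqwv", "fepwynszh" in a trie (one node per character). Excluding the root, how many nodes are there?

Insert word by word; a character creates a node only if that edge doesn't already exist:
  "ohhljg" → 6 new (o, h, h, l, j, g)
  "feayeeokou" → 10 new (f, e, a, y, e, e, o, k, o, u)
  "fedekpjryh" → prefix "fe" already present; 8 new (d, e, k, p, j, r, y, h)
  "feldeo" → prefix "fe" already present; 4 new (l, d, e, o)
  "ojwyosx" → prefix "o" already present; 6 new (j, w, y, o, s, x)
  "femixfm" → prefix "fe" already present; 5 new (m, i, x, f, m)
  "ozt" → prefix "o" already present; 2 new (z, t)
  "of" → prefix "o" already present; 1 new (f)
  "opwfjhgfwrj" → prefix "o" already present; 10 new (p, w, f, j, h, g, f, w, r, j)
  "ovnis" → prefix "o" already present; 4 new (v, n, i, s)
  "febfpnl" → prefix "fe" already present; 5 new (b, f, p, n, l)
  "olvohzbaqwv" → prefix "o" already present; 10 new (l, v, o, h, z, b, a, q, w, v)
  "fepwynszh" → prefix "fe" already present; 7 new (p, w, y, n, s, z, h)
Total nodes = 6 + 10 + 8 + 4 + 6 + 5 + 2 + 1 + 10 + 4 + 5 + 10 + 7 = 78

78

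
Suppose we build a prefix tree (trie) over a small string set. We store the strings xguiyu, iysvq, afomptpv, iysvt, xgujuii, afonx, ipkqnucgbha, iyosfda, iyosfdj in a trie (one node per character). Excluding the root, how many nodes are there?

For each word, the new-node count is its length minus the longest prefix already in the trie:
  "xguiyu" → 6 new (x, g, u, i, y, u)
  "iysvq" → 5 new (i, y, s, v, q)
  "afomptpv" → 8 new (a, f, o, m, p, t, p, v)
  "iysvt" → prefix "iysv" already present; 1 new (t)
  "xgujuii" → prefix "xgu" already present; 4 new (j, u, i, i)
  "afonx" → prefix "afo" already present; 2 new (n, x)
  "ipkqnucgbha" → prefix "i" already present; 10 new (p, k, q, n, u, c, g, b, h, a)
  "iyosfda" → prefix "iy" already present; 5 new (o, s, f, d, a)
  "iyosfdj" → prefix "iyosfd" already present; 1 new (j)
Total nodes = 6 + 5 + 8 + 1 + 4 + 2 + 10 + 5 + 1 = 42

42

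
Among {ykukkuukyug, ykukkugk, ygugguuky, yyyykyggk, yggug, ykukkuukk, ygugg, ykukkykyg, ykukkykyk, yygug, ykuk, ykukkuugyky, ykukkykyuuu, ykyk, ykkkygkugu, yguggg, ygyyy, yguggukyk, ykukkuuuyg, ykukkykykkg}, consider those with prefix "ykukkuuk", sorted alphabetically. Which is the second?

Filter for "ykukkuuk…" and sort: "ykukkuukk", "ykukkuukyug"
Position 2: ykukkuukyug

ykukkuukyug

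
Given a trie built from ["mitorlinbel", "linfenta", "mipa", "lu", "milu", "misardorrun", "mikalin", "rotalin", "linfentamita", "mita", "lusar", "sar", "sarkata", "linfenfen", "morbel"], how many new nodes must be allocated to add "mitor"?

"mitor" is already a full path in the trie; only an end-marker is added.
No new nodes are needed: 0.

0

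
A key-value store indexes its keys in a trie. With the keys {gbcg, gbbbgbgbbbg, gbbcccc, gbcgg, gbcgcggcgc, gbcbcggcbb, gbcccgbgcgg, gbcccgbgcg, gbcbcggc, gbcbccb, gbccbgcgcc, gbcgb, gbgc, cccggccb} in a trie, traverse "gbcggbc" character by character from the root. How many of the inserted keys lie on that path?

Walk "gbcggbc" from the root; an end-of-word marker is hit whenever a stored word is a prefix of "gbcggbc".
Prefixes of the query that are stored words: "gbcg", "gbcgg"
Count: 2

2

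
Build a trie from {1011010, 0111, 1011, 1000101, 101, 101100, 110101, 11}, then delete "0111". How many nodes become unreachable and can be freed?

4

Walk "0111" from the leaf back toward the root, removing each node that no remaining word uses.
No other word shares any prefix with "0111", so all 4 of its nodes go.
Nodes removed: 4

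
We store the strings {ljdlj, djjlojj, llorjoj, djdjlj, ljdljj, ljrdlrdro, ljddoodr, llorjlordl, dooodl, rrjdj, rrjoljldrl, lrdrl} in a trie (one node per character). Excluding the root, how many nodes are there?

61

Count nodes per top-level branch (shared prefixes stored once):
  'd'-branch (djdjlj, djjlojj, dooodl): 16 nodes
  'l'-branch (ljddoodr, ljdlj, ljdljj, ljrdlrdro, llorjlordl, llorjoj, lrdrl): 33 nodes
  'r'-branch (rrjdj, rrjoljldrl): 12 nodes
Sum: 61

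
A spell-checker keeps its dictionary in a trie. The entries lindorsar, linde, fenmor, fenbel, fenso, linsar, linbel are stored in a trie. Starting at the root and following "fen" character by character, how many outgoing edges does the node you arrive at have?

3

Follow the path "fen" to its node, then look at its outgoing edges.
Distinct next characters after "fen": b, m, s.
That node has 3 child edges.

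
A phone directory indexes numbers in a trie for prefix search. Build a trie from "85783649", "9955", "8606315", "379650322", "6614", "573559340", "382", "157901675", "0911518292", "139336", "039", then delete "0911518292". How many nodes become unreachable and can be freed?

9

Walk "0911518292" from the leaf back toward the root, removing each node that no remaining word uses.
The suffix "911518292" (9 nodes) is used only by "0911518292"; the node for "0" still has the child "3", so pruning stops there.
Nodes removed: 9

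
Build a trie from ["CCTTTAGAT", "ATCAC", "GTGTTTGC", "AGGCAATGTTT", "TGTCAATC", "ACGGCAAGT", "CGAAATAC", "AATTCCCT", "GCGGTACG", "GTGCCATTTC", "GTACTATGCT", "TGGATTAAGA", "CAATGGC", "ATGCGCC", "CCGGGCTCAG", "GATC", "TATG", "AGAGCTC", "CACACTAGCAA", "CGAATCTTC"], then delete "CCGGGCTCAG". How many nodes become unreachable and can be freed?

A node on "CCGGGCTCAG"'s path can go only if nothing else ends at it or branches off below it.
The suffix "GGGCTCAG" (8 nodes) is used only by "CCGGGCTCAG"; the node for "CC" still has the child "T", so pruning stops there.
Nodes removed: 8

8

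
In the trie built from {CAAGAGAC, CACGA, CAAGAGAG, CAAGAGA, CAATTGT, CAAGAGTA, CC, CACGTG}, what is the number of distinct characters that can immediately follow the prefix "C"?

2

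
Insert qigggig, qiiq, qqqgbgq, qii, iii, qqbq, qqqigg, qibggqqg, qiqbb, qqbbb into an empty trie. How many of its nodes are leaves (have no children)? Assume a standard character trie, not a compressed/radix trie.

A leaf is a node with no children — equivalently, the end of a word that is not a proper prefix of any other stored word.
Those words: "iii", "qibggqqg", "qigggig", "qiiq", "qiqbb", "qqbbb", "qqbq", "qqqgbgq", "qqqigg"
Leaf count: 9

9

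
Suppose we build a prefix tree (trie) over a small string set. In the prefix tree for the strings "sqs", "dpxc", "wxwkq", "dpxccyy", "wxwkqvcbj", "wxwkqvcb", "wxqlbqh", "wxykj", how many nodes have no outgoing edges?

5

Leaves are exactly the stored words that no other stored word extends.
Those words: "dpxccyy", "sqs", "wxqlbqh", "wxwkqvcbj", "wxykj"
Leaf count: 5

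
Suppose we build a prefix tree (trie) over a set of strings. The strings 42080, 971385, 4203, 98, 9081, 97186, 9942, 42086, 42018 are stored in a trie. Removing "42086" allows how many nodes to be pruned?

1

Walk "42086" from the leaf back toward the root, removing each node that no remaining word uses.
The suffix "6" (1 node) is used only by "42086"; the node for "4208" still has the child "0", so pruning stops there.
Nodes removed: 1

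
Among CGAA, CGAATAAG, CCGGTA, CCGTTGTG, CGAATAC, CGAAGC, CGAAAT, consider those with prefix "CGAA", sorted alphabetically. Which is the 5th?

Filter for "CGAA…" and sort: "CGAA", "CGAAAT", "CGAAGC", "CGAATAAG", "CGAATAC"
The 5th is CGAATAC.

CGAATAC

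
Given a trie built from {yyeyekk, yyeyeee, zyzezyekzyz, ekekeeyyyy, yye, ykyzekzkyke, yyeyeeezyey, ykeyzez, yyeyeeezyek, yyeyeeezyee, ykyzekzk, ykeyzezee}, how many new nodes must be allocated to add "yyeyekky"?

1

"yyeyekk" is already a path in the trie; the remaining "y" must be added.
New nodes needed: |"yyeyekky"| − 7 = 8 − 7 = 1.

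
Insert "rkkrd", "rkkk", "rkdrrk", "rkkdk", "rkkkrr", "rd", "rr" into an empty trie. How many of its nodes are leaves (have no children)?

Leaves are exactly the stored words that no other stored word extends.
Those words: "rd", "rkdrrk", "rkkdk", "rkkkrr", "rkkrd", "rr"
Leaf count: 6

6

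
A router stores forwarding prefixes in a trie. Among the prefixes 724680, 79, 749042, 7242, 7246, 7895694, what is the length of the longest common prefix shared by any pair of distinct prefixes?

Look for the deepest trie node that still has at least two words in its subtree.
e.g. "7246" and "724680" share the prefix "7246" of length 4; no pair shares a longer one.
Longest shared-prefix length: 4

4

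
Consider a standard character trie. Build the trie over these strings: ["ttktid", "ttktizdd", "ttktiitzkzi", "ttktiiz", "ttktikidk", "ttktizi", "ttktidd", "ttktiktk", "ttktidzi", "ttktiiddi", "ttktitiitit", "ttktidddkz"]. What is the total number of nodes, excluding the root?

38

Trie structure (* marks end of a word):
(root)
└─ t
   └─ t
      └─ k
         └─ t
            └─ i
               ├─ d *
               │  ├─ d *
               │  │  └─ d
               │  │     └─ k
               │  │        └─ z *
               │  └─ z
               │     └─ i *
               ├─ i
               │  ├─ d
               │  │  └─ d
               │  │     └─ i *
               │  ├─ t
               │  │  └─ z
               │  │     └─ k
               │  │        └─ z
               │  │           └─ i *
               │  └─ z *
               ├─ k
               │  ├─ i
               │  │  └─ d
               │  │     └─ k *
               │  └─ t
               │     └─ k *
               ├─ t
               │  └─ i
               │     └─ i
               │        └─ t
               │           └─ i
               │              └─ t *
               └─ z
                  ├─ d
                  │  └─ d *
                  └─ i *
Counting every labelled node above: 38.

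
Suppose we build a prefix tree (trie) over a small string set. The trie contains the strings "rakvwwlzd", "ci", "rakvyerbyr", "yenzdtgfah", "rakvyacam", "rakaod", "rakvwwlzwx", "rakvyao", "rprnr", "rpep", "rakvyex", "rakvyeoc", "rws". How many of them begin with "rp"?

2

Filter for entries beginning with "rp":
Matches: "rpep", "rprnr"
Count: 2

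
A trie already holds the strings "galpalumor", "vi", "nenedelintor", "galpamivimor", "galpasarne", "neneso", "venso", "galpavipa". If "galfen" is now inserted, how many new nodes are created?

3

The longest prefix of "galfen" already in the trie is "gal" (length 3).
New nodes needed: |"galfen"| − 3 = 6 − 3 = 3.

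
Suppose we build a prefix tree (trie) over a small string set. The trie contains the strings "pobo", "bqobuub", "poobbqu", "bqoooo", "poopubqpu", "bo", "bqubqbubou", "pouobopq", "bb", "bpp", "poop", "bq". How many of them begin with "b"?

7

Filter for entries beginning with "b":
Words under "b": bb, bo, bpp, bq, bqobuub, bqoooo, bqubqbubou
Count: 7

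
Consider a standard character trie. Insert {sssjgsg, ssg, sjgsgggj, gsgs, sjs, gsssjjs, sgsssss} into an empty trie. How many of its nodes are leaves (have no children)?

A leaf is a node with no children — equivalently, the end of a word that is not a proper prefix of any other stored word.
Those words: "gsgs", "gsssjjs", "sgsssss", "sjgsgggj", "sjs", "ssg", "sssjgsg"
Leaf count: 7

7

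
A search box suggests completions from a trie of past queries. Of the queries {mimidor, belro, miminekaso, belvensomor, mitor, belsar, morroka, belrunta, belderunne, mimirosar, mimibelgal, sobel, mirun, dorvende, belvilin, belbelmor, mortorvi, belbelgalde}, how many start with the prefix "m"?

8

Walk to "m"; the words in its subtree are exactly those with that prefix.
Matches: "mimibelgal", "mimidor", "miminekaso", "mimirosar", "mirun", "mitor", "morroka", "mortorvi"
Count: 8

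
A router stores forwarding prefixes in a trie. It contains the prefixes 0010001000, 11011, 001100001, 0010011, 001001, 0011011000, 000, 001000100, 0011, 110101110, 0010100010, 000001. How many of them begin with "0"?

10

Walk to "0"; the words in its subtree are exactly those with that prefix.
Matches: "000", "000001", "001000100", "0010001000", "001001", "0010011", "0010100010", "0011", "001100001", "0011011000"
Count: 10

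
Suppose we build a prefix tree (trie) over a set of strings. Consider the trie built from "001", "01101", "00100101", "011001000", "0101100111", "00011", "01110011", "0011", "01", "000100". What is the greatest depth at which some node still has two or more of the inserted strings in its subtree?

4

The deepest shared node is where two words last agree before diverging.
e.g. "000100" and "00011" share the prefix "0001" of length 4; no pair shares a longer one.
Longest shared-prefix length: 4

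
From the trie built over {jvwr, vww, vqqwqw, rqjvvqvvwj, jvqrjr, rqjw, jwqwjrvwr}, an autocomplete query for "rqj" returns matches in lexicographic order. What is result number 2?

rqjw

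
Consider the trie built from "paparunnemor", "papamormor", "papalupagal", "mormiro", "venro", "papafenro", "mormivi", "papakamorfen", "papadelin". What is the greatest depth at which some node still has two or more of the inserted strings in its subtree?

5

Look for the deepest trie node that still has at least two words in its subtree.
"mormiro" and "mormivi" agree on "mormi" (5 characters) before diverging; nothing deeper is shared.
Longest shared-prefix length: 5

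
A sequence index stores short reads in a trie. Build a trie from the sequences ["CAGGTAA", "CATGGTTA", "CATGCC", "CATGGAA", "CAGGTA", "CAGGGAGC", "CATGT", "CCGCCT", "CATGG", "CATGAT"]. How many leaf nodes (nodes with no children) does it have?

Leaves are exactly the stored words that no other stored word extends.
Those words: "CAGGGAGC", "CAGGTAA", "CATGAT", "CATGCC", "CATGGAA", "CATGGTTA", "CATGT", "CCGCCT"
Leaf count: 8

8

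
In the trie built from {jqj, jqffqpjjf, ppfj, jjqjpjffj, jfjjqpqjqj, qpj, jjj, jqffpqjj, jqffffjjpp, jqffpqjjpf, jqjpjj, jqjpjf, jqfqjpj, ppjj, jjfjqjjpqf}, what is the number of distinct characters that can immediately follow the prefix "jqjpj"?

The children of the "jqjpj" node are the distinct next characters among strings starting with "jqjpj".
Distinct next characters after "jqjpj": f, j.
That node has 2 child edges.

2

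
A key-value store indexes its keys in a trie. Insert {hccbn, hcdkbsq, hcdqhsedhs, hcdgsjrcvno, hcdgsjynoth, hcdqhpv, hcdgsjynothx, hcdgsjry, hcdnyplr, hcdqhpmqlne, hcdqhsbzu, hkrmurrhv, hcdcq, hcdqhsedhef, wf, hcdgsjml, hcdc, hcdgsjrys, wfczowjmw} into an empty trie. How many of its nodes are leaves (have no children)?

15

A leaf is a node with no children — equivalently, the end of a word that is not a proper prefix of any other stored word.
Those words: "hccbn", "hcdcq", "hcdgsjml", "hcdgsjrcvno", "hcdgsjrys", "hcdgsjynothx", "hcdkbsq", "hcdnyplr", "hcdqhpmqlne", "hcdqhpv", "hcdqhsbzu", "hcdqhsedhef", "hcdqhsedhs", "hkrmurrhv", "wfczowjmw"
Leaf count: 15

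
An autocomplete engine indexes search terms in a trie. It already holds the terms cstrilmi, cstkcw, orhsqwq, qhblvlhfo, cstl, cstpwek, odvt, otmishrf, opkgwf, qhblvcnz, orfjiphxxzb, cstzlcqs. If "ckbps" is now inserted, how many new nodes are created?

4

Walking "ckbps" from the root, the first 1 characters ("c") follow existing edges; "k" is the first miss.
Each of the 4 remaining characters creates one node.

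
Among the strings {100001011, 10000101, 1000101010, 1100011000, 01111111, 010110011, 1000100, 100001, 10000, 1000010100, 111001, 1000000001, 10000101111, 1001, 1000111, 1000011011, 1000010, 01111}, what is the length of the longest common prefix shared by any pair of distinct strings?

9

The deepest shared node is where two words last agree before diverging.
e.g. "100001011" and "10000101111" share the prefix "100001011" of length 9; no pair shares a longer one.
Longest shared-prefix length: 9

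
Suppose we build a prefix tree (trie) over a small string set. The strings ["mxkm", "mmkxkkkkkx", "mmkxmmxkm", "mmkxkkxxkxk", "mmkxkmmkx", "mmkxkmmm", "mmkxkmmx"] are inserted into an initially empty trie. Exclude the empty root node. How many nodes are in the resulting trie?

Trie structure (* marks end of a word):
(root)
└─ m
   ├─ m
   │  └─ k
   │     └─ x
   │        ├─ k
   │        │  ├─ k
   │        │  │  ├─ k
   │        │  │  │  └─ k
   │        │  │  │     └─ k
   │        │  │  │        └─ x *
   │        │  │  └─ x
   │        │  │     └─ x
   │        │  │        └─ k
   │        │  │           └─ x
   │        │  │              └─ k *
   │        │  └─ m
   │        │     └─ m
   │        │        ├─ k
   │        │        │  └─ x *
   │        │        ├─ m *
   │        │        └─ x *
   │        └─ m
   │           └─ m
   │              └─ x
   │                 └─ k
   │                    └─ m *
   └─ x
      └─ k
         └─ m *
Counting every labelled node above: 29.

29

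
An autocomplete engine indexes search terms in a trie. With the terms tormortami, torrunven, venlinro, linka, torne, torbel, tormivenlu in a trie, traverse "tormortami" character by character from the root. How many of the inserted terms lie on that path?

Walk "tormortami" from the root; an end-of-word marker is hit whenever a stored word is a prefix of "tormortami".
Prefixes of the query that are stored words: "tormortami"
Count: 1

1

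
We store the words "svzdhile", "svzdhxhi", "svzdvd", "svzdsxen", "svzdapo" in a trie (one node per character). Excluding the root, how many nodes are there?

Insert word by word; a character creates a node only if that edge doesn't already exist:
  "svzdhile" → 8 new (s, v, z, d, h, i, l, e)
  "svzdhxhi" → prefix "svzdh" already present; 3 new (x, h, i)
  "svzdvd" → prefix "svzd" already present; 2 new (v, d)
  "svzdsxen" → prefix "svzd" already present; 4 new (s, x, e, n)
  "svzdapo" → prefix "svzd" already present; 3 new (a, p, o)
Total nodes = 8 + 3 + 2 + 4 + 3 = 20

20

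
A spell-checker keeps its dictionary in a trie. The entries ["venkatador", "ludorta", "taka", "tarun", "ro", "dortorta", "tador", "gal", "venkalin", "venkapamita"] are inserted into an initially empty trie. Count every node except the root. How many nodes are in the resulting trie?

For each word, the new-node count is its length minus the longest prefix already in the trie:
  "venkatador" → 10 new (v, e, n, k, a, t, a, d, o, r)
  "ludorta" → 7 new (l, u, d, o, r, t, a)
  "taka" → 4 new (t, a, k, a)
  "tarun" → prefix "ta" already present; 3 new (r, u, n)
  "ro" → 2 new (r, o)
  "dortorta" → 8 new (d, o, r, t, o, r, t, a)
  "tador" → prefix "ta" already present; 3 new (d, o, r)
  "gal" → 3 new (g, a, l)
  "venkalin" → prefix "venka" already present; 3 new (l, i, n)
  "venkapamita" → prefix "venka" already present; 6 new (p, a, m, i, t, a)
Total nodes = 10 + 7 + 4 + 3 + 2 + 8 + 3 + 3 + 3 + 6 = 49

49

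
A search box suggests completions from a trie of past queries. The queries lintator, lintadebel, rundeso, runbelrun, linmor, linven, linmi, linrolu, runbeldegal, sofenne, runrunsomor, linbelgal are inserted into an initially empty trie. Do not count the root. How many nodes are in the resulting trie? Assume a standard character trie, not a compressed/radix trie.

63

Trace insertions, counting only characters that open a new branch:
  "lintator" → 8 new (l, i, n, t, a, t, o, r)
  "lintadebel" → prefix "linta" already present; 5 new (d, e, b, e, l)
  "rundeso" → 7 new (r, u, n, d, e, s, o)
  "runbelrun" → prefix "run" already present; 6 new (b, e, l, r, u, n)
  "linmor" → prefix "lin" already present; 3 new (m, o, r)
  "linven" → prefix "lin" already present; 3 new (v, e, n)
  "linmi" → prefix "linm" already present; 1 new (i)
  "linrolu" → prefix "lin" already present; 4 new (r, o, l, u)
  "runbeldegal" → prefix "runbel" already present; 5 new (d, e, g, a, l)
  "sofenne" → 7 new (s, o, f, e, n, n, e)
  "runrunsomor" → prefix "run" already present; 8 new (r, u, n, s, o, m, o, r)
  "linbelgal" → prefix "lin" already present; 6 new (b, e, l, g, a, l)
Total nodes = 8 + 5 + 7 + 6 + 3 + 3 + 1 + 4 + 5 + 7 + 8 + 6 = 63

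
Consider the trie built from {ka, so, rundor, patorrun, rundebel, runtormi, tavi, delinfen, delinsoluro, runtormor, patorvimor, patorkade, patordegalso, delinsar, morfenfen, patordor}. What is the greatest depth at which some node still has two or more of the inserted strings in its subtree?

The deepest shared node is where two words last agree before diverging.
"runtormi" and "runtormor" agree on "runtorm" (7 characters) before diverging; nothing deeper is shared.
Longest shared-prefix length: 7

7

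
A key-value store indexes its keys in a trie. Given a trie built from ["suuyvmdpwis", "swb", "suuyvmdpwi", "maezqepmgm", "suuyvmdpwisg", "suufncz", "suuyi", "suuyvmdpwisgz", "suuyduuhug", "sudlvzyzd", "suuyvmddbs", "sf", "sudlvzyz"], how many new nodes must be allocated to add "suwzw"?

Walking "suwzw" from the root, the first 2 characters ("su") follow existing edges; "w" is the first miss.
New nodes needed: |"suwzw"| − 2 = 5 − 2 = 3.

3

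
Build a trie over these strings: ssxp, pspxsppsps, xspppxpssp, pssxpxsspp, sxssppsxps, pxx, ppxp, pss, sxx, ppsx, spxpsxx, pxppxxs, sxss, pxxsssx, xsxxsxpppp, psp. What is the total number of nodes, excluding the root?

72

Count nodes per top-level branch (shared prefixes stored once):
  'p'-branch (ppsx, ppxp, psp, pspxsppsps, pss, pssxpxsspp, pxppxxs, pxx, pxxsssx): 34 nodes
  's'-branch (spxpsxx, ssxp, sxss, sxssppsxps, sxx): 20 nodes
  'x'-branch (xspppxpssp, xsxxsxpppp): 18 nodes
Sum: 72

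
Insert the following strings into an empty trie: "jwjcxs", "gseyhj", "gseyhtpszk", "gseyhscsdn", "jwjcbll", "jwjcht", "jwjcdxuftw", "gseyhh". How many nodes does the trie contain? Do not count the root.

Trace insertions, counting only characters that open a new branch:
  "jwjcxs" → 6 new (j, w, j, c, x, s)
  "gseyhj" → 6 new (g, s, e, y, h, j)
  "gseyhtpszk" → prefix "gseyh" already present; 5 new (t, p, s, z, k)
  "gseyhscsdn" → prefix "gseyh" already present; 5 new (s, c, s, d, n)
  "jwjcbll" → prefix "jwjc" already present; 3 new (b, l, l)
  "jwjcht" → prefix "jwjc" already present; 2 new (h, t)
  "jwjcdxuftw" → prefix "jwjc" already present; 6 new (d, x, u, f, t, w)
  "gseyhh" → prefix "gseyh" already present; 1 new (h)
Total nodes = 6 + 6 + 5 + 5 + 3 + 2 + 6 + 1 = 34

34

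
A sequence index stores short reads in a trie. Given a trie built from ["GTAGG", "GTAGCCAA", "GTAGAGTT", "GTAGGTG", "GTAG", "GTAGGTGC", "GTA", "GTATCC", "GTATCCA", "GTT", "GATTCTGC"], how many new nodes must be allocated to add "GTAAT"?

2

"GTA" is already a path in the trie; the remaining "AT" must be added.
So 5 − 3 = 2 new nodes.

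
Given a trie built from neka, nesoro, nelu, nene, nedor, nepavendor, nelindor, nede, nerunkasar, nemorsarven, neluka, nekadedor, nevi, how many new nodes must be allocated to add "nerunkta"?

"nerunk" is already a path in the trie; the remaining "ta" must be added.
Each of the 2 remaining characters creates one node.

2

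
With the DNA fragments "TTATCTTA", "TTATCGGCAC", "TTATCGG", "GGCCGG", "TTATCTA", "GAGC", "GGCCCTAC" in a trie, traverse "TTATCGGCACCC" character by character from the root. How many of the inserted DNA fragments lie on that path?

Check each prefix of "TTATCGGCACCC" against the stored set — each match is an end-marker on the path.
Prefixes of the query that are stored words: "TTATCGG", "TTATCGGCAC"
Count: 2

2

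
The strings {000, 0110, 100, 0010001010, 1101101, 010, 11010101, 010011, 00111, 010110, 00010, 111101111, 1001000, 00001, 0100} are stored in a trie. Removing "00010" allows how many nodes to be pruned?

2

Walk "00010" from the leaf back toward the root, removing each node that no remaining word uses.
The suffix "10" (2 nodes) is used only by "00010"; the node for "000" still has the child "0", so pruning stops there.
Nodes removed: 2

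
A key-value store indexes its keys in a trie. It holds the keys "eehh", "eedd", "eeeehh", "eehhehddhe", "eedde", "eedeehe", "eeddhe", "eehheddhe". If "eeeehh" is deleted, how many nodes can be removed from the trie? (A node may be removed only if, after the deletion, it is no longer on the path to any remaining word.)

4

After clearing the end-marker at "eeeehh", prune upward until reaching a node still needed by another word.
The suffix "eehh" (4 nodes) is used only by "eeeehh"; the node for "ee" still has the child "h", so pruning stops there.
Nodes removed: 4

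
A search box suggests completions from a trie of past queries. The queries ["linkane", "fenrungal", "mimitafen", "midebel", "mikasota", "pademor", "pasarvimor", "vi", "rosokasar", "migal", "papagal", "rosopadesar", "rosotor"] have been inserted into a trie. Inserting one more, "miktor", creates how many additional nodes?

3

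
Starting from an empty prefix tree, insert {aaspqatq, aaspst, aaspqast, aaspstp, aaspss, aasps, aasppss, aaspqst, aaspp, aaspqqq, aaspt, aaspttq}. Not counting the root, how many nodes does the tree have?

Trie structure (* marks end of a word):
(root)
└─ a
   └─ a
      └─ s
         └─ p
            ├─ p *
            │  └─ s
            │     └─ s *
            ├─ q
            │  ├─ a
            │  │  ├─ s
            │  │  │  └─ t *
            │  │  └─ t
            │  │     └─ q *
            │  ├─ q
            │  │  └─ q *
            │  └─ s
            │     └─ t *
            ├─ s *
            │  ├─ s *
            │  └─ t *
            │     └─ p *
            └─ t *
               └─ t
                  └─ q *
Counting every labelled node above: 24.

24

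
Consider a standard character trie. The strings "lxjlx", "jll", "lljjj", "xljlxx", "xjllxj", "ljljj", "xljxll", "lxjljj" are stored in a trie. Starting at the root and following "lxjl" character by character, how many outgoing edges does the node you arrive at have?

The children of the "lxjl" node are the distinct next characters among strings starting with "lxjl".
Characters that immediately follow "lxjl" among the stored strings: {j, x}.
That node has 2 child edges.

2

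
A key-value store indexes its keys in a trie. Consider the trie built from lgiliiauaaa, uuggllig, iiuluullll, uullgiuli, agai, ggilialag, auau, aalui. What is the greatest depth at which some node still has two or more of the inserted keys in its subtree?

The deepest shared node is where two words last agree before diverging.
e.g. "uuggllig" and "uullgiuli" share the prefix "uu" of length 2; no pair shares a longer one.
Longest shared-prefix length: 2

2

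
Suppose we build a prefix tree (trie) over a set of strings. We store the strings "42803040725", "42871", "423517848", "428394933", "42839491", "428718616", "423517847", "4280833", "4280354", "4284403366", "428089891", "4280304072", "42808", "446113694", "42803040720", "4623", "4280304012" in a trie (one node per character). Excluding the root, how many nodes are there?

Insert word by word; a character creates a node only if that edge doesn't already exist:
  "42803040725" → 11 new (4, 2, 8, 0, 3, 0, 4, 0, 7, 2, 5)
  "42871" → prefix "428" already present; 2 new (7, 1)
  "423517848" → prefix "42" already present; 7 new (3, 5, 1, 7, 8, 4, 8)
  "428394933" → prefix "428" already present; 6 new (3, 9, 4, 9, 3, 3)
  "42839491" → prefix "4283949" already present; 1 new (1)
  "428718616" → prefix "42871" already present; 4 new (8, 6, 1, 6)
  "423517847" → prefix "42351784" already present; 1 new (7)
  "4280833" → prefix "4280" already present; 3 new (8, 3, 3)
  "4280354" → prefix "42803" already present; 2 new (5, 4)
  "4284403366" → prefix "428" already present; 7 new (4, 4, 0, 3, 3, 6, 6)
  "428089891" → prefix "42808" already present; 4 new (9, 8, 9, 1)
  "4280304072" → prefix "4280304072" already present; 0 new (none)
  "42808" → prefix "42808" already present; 0 new (none)
  "446113694" → prefix "4" already present; 8 new (4, 6, 1, 1, 3, 6, 9, 4)
  "42803040720" → prefix "4280304072" already present; 1 new (0)
  "4623" → prefix "4" already present; 3 new (6, 2, 3)
  "4280304012" → prefix "42803040" already present; 2 new (1, 2)
Total nodes = 11 + 2 + 7 + 6 + 1 + 4 + 1 + 3 + 2 + 7 + 4 + 0 + 0 + 8 + 1 + 3 + 2 = 62

62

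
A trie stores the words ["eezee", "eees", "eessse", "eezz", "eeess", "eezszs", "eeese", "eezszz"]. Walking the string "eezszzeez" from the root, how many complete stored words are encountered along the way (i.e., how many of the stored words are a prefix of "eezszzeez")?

Walk "eezszzeez" from the root; an end-of-word marker is hit whenever a stored word is a prefix of "eezszzeez".
Prefixes of the query that are stored words: "eezszz"
Count: 1

1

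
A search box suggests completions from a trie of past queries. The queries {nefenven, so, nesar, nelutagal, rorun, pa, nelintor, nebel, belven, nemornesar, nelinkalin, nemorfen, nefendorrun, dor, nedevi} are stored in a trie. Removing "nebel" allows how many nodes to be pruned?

3

After clearing the end-marker at "nebel", prune upward until reaching a node still needed by another word.
The suffix "bel" (3 nodes) is used only by "nebel"; the node for "ne" still has the child "f", so pruning stops there.
Nodes removed: 3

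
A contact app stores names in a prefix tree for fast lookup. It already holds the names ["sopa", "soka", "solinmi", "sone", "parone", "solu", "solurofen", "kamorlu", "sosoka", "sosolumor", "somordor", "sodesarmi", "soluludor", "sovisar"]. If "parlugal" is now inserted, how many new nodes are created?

"par" is already a path in the trie; the remaining "lugal" must be added.
Each of the 5 remaining characters creates one node.

5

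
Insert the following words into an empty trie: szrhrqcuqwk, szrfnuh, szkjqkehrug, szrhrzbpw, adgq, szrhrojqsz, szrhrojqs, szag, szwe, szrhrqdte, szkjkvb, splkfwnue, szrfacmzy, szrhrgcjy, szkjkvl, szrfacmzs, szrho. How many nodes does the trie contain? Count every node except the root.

For each word, the new-node count is its length minus the longest prefix already in the trie:
  "szrhrqcuqwk" → 11 new (s, z, r, h, r, q, c, u, q, w, k)
  "szrfnuh" → prefix "szr" already present; 4 new (f, n, u, h)
  "szkjqkehrug" → prefix "sz" already present; 9 new (k, j, q, k, e, h, r, u, g)
  "szrhrzbpw" → prefix "szrhr" already present; 4 new (z, b, p, w)
  "adgq" → 4 new (a, d, g, q)
  "szrhrojqsz" → prefix "szrhr" already present; 5 new (o, j, q, s, z)
  "szrhrojqs" → prefix "szrhrojqs" already present; 0 new (none)
  "szag" → prefix "sz" already present; 2 new (a, g)
  "szwe" → prefix "sz" already present; 2 new (w, e)
  "szrhrqdte" → prefix "szrhrq" already present; 3 new (d, t, e)
  "szkjkvb" → prefix "szkj" already present; 3 new (k, v, b)
  "splkfwnue" → prefix "s" already present; 8 new (p, l, k, f, w, n, u, e)
  "szrfacmzy" → prefix "szrf" already present; 5 new (a, c, m, z, y)
  "szrhrgcjy" → prefix "szrhr" already present; 4 new (g, c, j, y)
  "szkjkvl" → prefix "szkjkv" already present; 1 new (l)
  "szrfacmzs" → prefix "szrfacmz" already present; 1 new (s)
  "szrho" → prefix "szrh" already present; 1 new (o)
Total nodes = 11 + 4 + 9 + 4 + 4 + 5 + 0 + 2 + 2 + 3 + 3 + 8 + 5 + 4 + 1 + 1 + 1 = 67

67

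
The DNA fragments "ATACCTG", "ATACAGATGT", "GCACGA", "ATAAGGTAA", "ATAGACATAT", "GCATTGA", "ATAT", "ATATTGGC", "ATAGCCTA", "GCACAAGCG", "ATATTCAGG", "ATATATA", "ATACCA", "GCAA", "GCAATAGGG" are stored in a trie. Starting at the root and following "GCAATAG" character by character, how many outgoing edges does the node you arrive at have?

Walk "GCAATAG" from the root, arriving at one node.
Distinct next characters after "GCAATAG": G.
That node has 1 child edge.

1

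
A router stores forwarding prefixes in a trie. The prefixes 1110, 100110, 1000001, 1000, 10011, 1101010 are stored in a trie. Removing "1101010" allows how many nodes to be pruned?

After clearing the end-marker at "1101010", prune upward until reaching a node still needed by another word.
The suffix "01010" (5 nodes) is used only by "1101010"; the node for "11" still has the child "1", so pruning stops there.
Nodes removed: 5

5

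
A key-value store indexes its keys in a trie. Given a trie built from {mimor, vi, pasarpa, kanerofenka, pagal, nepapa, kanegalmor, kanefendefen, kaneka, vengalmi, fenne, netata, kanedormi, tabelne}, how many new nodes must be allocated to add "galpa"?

"galpa" shares no prefix with any stored word, so all 5 characters open new nodes.
5 − 0 = 5 new nodes.

5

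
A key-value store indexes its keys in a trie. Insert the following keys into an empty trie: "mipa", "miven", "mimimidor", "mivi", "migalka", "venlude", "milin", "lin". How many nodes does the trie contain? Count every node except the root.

Insert word by word; a character creates a node only if that edge doesn't already exist:
  "mipa" → 4 new (m, i, p, a)
  "miven" → prefix "mi" already present; 3 new (v, e, n)
  "mimimidor" → prefix "mi" already present; 7 new (m, i, m, i, d, o, r)
  "mivi" → prefix "miv" already present; 1 new (i)
  "migalka" → prefix "mi" already present; 5 new (g, a, l, k, a)
  "venlude" → 7 new (v, e, n, l, u, d, e)
  "milin" → prefix "mi" already present; 3 new (l, i, n)
  "lin" → 3 new (l, i, n)
Total nodes = 4 + 3 + 7 + 1 + 5 + 7 + 3 + 3 = 33

33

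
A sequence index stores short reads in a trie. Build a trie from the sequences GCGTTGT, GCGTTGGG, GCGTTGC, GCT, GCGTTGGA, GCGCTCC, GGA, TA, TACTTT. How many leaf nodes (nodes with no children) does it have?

A leaf is a node with no children — equivalently, the end of a word that is not a proper prefix of any other stored word.
Those words: "GCGCTCC", "GCGTTGC", "GCGTTGGA", "GCGTTGGG", "GCGTTGT", "GCT", "GGA", "TACTTT"
Leaf count: 8

8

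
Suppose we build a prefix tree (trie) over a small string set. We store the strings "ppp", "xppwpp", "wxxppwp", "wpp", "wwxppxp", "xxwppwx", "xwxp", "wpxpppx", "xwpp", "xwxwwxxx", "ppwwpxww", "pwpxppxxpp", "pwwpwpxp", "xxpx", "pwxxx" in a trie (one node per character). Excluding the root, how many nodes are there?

Insert word by word; a character creates a node only if that edge doesn't already exist:
  "ppp" → 3 new (p, p, p)
  "xppwpp" → 6 new (x, p, p, w, p, p)
  "wxxppwp" → 7 new (w, x, x, p, p, w, p)
  "wpp" → prefix "w" already present; 2 new (p, p)
  "wwxppxp" → prefix "w" already present; 6 new (w, x, p, p, x, p)
  "xxwppwx" → prefix "x" already present; 6 new (x, w, p, p, w, x)
  "xwxp" → prefix "x" already present; 3 new (w, x, p)
  "wpxpppx" → prefix "wp" already present; 5 new (x, p, p, p, x)
  "xwpp" → prefix "xw" already present; 2 new (p, p)
  "xwxwwxxx" → prefix "xwx" already present; 5 new (w, w, x, x, x)
  "ppwwpxww" → prefix "pp" already present; 6 new (w, w, p, x, w, w)
  "pwpxppxxpp" → prefix "p" already present; 9 new (w, p, x, p, p, x, x, p, p)
  "pwwpwpxp" → prefix "pw" already present; 6 new (w, p, w, p, x, p)
  "xxpx" → prefix "xx" already present; 2 new (p, x)
  "pwxxx" → prefix "pw" already present; 3 new (x, x, x)
Total nodes = 3 + 6 + 7 + 2 + 6 + 6 + 3 + 5 + 2 + 5 + 6 + 9 + 6 + 2 + 3 = 71

71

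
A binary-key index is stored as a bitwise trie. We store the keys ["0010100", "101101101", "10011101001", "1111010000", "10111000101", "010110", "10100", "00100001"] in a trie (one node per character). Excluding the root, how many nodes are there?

52

For each word, the new-node count is its length minus the longest prefix already in the trie:
  "0010100" → 7 new (0, 0, 1, 0, 1, 0, 0)
  "101101101" → 9 new (1, 0, 1, 1, 0, 1, 1, 0, 1)
  "10011101001" → prefix "10" already present; 9 new (0, 1, 1, 1, 0, 1, 0, 0, 1)
  "1111010000" → prefix "1" already present; 9 new (1, 1, 1, 0, 1, 0, 0, 0, 0)
  "10111000101" → prefix "1011" already present; 7 new (1, 0, 0, 0, 1, 0, 1)
  "010110" → prefix "0" already present; 5 new (1, 0, 1, 1, 0)
  "10100" → prefix "101" already present; 2 new (0, 0)
  "00100001" → prefix "0010" already present; 4 new (0, 0, 0, 1)
Total nodes = 7 + 9 + 9 + 9 + 7 + 5 + 2 + 4 = 52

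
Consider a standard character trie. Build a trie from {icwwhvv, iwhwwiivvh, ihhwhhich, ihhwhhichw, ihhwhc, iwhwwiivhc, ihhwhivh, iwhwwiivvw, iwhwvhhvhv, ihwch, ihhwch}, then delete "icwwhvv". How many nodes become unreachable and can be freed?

6

After clearing the end-marker at "icwwhvv", prune upward until reaching a node still needed by another word.
The suffix "cwwhvv" (6 nodes) is used only by "icwwhvv"; the node for "i" still has the child "w", so pruning stops there.
Nodes removed: 6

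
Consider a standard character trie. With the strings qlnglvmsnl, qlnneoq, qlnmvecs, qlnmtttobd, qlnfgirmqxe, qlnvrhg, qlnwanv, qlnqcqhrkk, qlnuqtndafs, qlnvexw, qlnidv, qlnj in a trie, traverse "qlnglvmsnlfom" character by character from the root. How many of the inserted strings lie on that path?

1

Traverse "qlnglvmsnlfom" character by character; count nodes along the way that are marked as word ends.
Prefixes of the query that are stored words: "qlnglvmsnl"
Count: 1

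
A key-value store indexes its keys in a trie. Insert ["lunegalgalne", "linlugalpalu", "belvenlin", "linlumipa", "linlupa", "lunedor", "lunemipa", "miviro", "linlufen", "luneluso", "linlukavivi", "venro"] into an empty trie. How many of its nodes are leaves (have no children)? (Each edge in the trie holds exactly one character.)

12

Leaves are exactly the stored words that no other stored word extends.
Those words: "belvenlin", "linlufen", "linlugalpalu", "linlukavivi", "linlumipa", "linlupa", "lunedor", "lunegalgalne", "luneluso", "lunemipa", "miviro", "venro"
Leaf count: 12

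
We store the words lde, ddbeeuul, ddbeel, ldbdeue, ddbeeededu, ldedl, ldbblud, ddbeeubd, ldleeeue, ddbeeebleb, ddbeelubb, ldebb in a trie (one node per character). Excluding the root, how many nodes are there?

45

For each word, the new-node count is its length minus the longest prefix already in the trie:
  "lde" → 3 new (l, d, e)
  "ddbeeuul" → 8 new (d, d, b, e, e, u, u, l)
  "ddbeel" → prefix "ddbee" already present; 1 new (l)
  "ldbdeue" → prefix "ld" already present; 5 new (b, d, e, u, e)
  "ddbeeededu" → prefix "ddbee" already present; 5 new (e, d, e, d, u)
  "ldedl" → prefix "lde" already present; 2 new (d, l)
  "ldbblud" → prefix "ldb" already present; 4 new (b, l, u, d)
  "ddbeeubd" → prefix "ddbeeu" already present; 2 new (b, d)
  "ldleeeue" → prefix "ld" already present; 6 new (l, e, e, e, u, e)
  "ddbeeebleb" → prefix "ddbeee" already present; 4 new (b, l, e, b)
  "ddbeelubb" → prefix "ddbeel" already present; 3 new (u, b, b)
  "ldebb" → prefix "lde" already present; 2 new (b, b)
Total nodes = 3 + 8 + 1 + 5 + 5 + 2 + 4 + 2 + 6 + 4 + 3 + 2 = 45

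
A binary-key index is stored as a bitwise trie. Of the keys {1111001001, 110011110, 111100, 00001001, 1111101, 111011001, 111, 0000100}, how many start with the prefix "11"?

Filter for entries beginning with "11":
Words under "11": 110011110, 111, 111011001, 111100, 1111001001, 1111101
Count: 6

6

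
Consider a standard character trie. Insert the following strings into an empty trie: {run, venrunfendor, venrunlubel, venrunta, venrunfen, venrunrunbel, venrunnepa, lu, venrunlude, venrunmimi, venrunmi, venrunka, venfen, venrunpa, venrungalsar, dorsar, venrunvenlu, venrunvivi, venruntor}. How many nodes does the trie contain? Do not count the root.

Insert word by word; a character creates a node only if that edge doesn't already exist:
  "run" → 3 new (r, u, n)
  "venrunfendor" → 12 new (v, e, n, r, u, n, f, e, n, d, o, r)
  "venrunlubel" → prefix "venrun" already present; 5 new (l, u, b, e, l)
  "venrunta" → prefix "venrun" already present; 2 new (t, a)
  "venrunfen" → prefix "venrunfen" already present; 0 new (none)
  "venrunrunbel" → prefix "venrun" already present; 6 new (r, u, n, b, e, l)
  "venrunnepa" → prefix "venrun" already present; 4 new (n, e, p, a)
  "lu" → 2 new (l, u)
  "venrunlude" → prefix "venrunlu" already present; 2 new (d, e)
  "venrunmimi" → prefix "venrun" already present; 4 new (m, i, m, i)
  "venrunmi" → prefix "venrunmi" already present; 0 new (none)
  "venrunka" → prefix "venrun" already present; 2 new (k, a)
  "venfen" → prefix "ven" already present; 3 new (f, e, n)
  "venrunpa" → prefix "venrun" already present; 2 new (p, a)
  "venrungalsar" → prefix "venrun" already present; 6 new (g, a, l, s, a, r)
  "dorsar" → 6 new (d, o, r, s, a, r)
  "venrunvenlu" → prefix "venrun" already present; 5 new (v, e, n, l, u)
  "venrunvivi" → prefix "venrunv" already present; 3 new (i, v, i)
  "venruntor" → prefix "venrunt" already present; 2 new (o, r)
Total nodes = 3 + 12 + 5 + 2 + 0 + 6 + 4 + 2 + 2 + 4 + 0 + 2 + 3 + 2 + 6 + 6 + 5 + 3 + 2 = 69

69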